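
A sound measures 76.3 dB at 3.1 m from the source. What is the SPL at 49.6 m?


Given values:
  SPL1 = 76.3 dB, r1 = 3.1 m, r2 = 49.6 m
Formula: SPL2 = SPL1 - 20 * log10(r2 / r1)
Compute ratio: r2 / r1 = 49.6 / 3.1 = 16.0
Compute log10: log10(16.0) = 1.20412
Compute drop: 20 * 1.20412 = 24.0824
SPL2 = 76.3 - 24.0824 = 52.22

52.22 dB


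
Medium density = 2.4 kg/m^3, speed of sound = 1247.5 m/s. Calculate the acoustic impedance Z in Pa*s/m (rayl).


Given values:
  rho = 2.4 kg/m^3
  c = 1247.5 m/s
Formula: Z = rho * c
Z = 2.4 * 1247.5
Z = 2994.0

2994.0 rayl


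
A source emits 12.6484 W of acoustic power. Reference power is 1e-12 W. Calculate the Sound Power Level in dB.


Given values:
  W = 12.6484 W
  W_ref = 1e-12 W
Formula: SWL = 10 * log10(W / W_ref)
Compute ratio: W / W_ref = 12648400000000
Compute log10: log10(12648400000000) = 13.102036
Multiply: SWL = 10 * 13.102036 = 131.02

131.02 dB


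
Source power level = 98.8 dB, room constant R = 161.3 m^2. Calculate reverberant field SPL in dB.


Given values:
  Lw = 98.8 dB, R = 161.3 m^2
Formula: SPL = Lw + 10 * log10(4 / R)
Compute 4 / R = 4 / 161.3 = 0.024799
Compute 10 * log10(0.024799) = -16.0557
SPL = 98.8 + (-16.0557) = 82.74

82.74 dB


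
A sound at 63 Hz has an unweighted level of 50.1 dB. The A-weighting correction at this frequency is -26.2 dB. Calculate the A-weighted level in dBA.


Given values:
  SPL = 50.1 dB
  A-weighting at 63 Hz = -26.2 dB
Formula: L_A = SPL + A_weight
L_A = 50.1 + (-26.2)
L_A = 23.9

23.9 dBA


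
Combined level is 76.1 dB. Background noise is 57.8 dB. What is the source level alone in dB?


Given values:
  L_total = 76.1 dB, L_bg = 57.8 dB
Formula: L_source = 10 * log10(10^(L_total/10) - 10^(L_bg/10))
Convert to linear:
  10^(76.1/10) = 40738027.7804
  10^(57.8/10) = 602559.5861
Difference: 40738027.7804 - 602559.5861 = 40135468.1943
L_source = 10 * log10(40135468.1943) = 76.04

76.04 dB


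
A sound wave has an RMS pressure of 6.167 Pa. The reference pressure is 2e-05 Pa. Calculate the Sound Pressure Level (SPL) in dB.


Given values:
  p = 6.167 Pa
  p_ref = 2e-05 Pa
Formula: SPL = 20 * log10(p / p_ref)
Compute ratio: p / p_ref = 6.167 / 2e-05 = 308350
Compute log10: log10(308350) = 5.489044
Multiply: SPL = 20 * 5.489044 = 109.78

109.78 dB


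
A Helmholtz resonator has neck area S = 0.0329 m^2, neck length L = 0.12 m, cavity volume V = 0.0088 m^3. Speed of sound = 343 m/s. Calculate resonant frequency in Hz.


Given values:
  S = 0.0329 m^2, L = 0.12 m, V = 0.0088 m^3, c = 343 m/s
Formula: f = (c / (2*pi)) * sqrt(S / (V * L))
Compute V * L = 0.0088 * 0.12 = 0.001056
Compute S / (V * L) = 0.0329 / 0.001056 = 31.1553
Compute sqrt(31.1553) = 5.581693
Compute c / (2*pi) = 343 / 6.283185 = 54.590148
f = 54.590148 * 5.581693 = 304.71

304.71 Hz


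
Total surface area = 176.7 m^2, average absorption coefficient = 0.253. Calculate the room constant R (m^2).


Given values:
  S = 176.7 m^2, alpha = 0.253
Formula: R = S * alpha / (1 - alpha)
Numerator: 176.7 * 0.253 = 44.7051
Denominator: 1 - 0.253 = 0.747
R = 44.7051 / 0.747 = 59.85

59.85 m^2


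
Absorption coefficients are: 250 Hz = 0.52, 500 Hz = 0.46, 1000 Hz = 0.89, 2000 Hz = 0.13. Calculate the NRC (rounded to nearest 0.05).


Given values:
  a_250 = 0.52, a_500 = 0.46
  a_1000 = 0.89, a_2000 = 0.13
Formula: NRC = (a250 + a500 + a1000 + a2000) / 4
Sum = 0.52 + 0.46 + 0.89 + 0.13 = 2.0
NRC = 2.0 / 4 = 0.5
Rounded to nearest 0.05: 0.5

0.5


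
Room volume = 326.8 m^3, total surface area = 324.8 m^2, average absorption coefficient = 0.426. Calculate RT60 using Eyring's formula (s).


Given values:
  V = 326.8 m^3, S = 324.8 m^2, alpha = 0.426
Formula: RT60 = 0.161 * V / (-S * ln(1 - alpha))
Compute ln(1 - 0.426) = ln(0.574) = -0.555126
Denominator: -324.8 * -0.555126 = 180.3049
Numerator: 0.161 * 326.8 = 52.6148
RT60 = 52.6148 / 180.3049 = 0.292

0.292 s


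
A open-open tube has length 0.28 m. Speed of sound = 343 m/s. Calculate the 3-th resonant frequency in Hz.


Given values:
  Tube type: open-open, L = 0.28 m, c = 343 m/s, n = 3
Formula: f_n = n * c / (2 * L)
Compute 2 * L = 2 * 0.28 = 0.56
f = 3 * 343 / 0.56
f = 1837.5

1837.5 Hz


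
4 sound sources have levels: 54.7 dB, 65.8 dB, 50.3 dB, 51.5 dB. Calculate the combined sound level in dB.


Formula: L_total = 10 * log10( sum(10^(Li/10)) )
  Source 1: 10^(54.7/10) = 295120.9227
  Source 2: 10^(65.8/10) = 3801893.9632
  Source 3: 10^(50.3/10) = 107151.9305
  Source 4: 10^(51.5/10) = 141253.7545
Sum of linear values = 4345420.5709
L_total = 10 * log10(4345420.5709) = 66.38

66.38 dB


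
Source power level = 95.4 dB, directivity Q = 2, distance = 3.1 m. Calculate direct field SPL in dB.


Given values:
  Lw = 95.4 dB, Q = 2, r = 3.1 m
Formula: SPL = Lw + 10 * log10(Q / (4 * pi * r^2))
Compute 4 * pi * r^2 = 4 * pi * 3.1^2 = 120.7628
Compute Q / denom = 2 / 120.7628 = 0.01656139
Compute 10 * log10(0.01656139) = -17.809
SPL = 95.4 + (-17.809) = 77.59

77.59 dB


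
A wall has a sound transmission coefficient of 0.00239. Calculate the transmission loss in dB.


Given values:
  tau = 0.00239
Formula: TL = 10 * log10(1 / tau)
Compute 1 / tau = 1 / 0.00239 = 418.41
Compute log10(418.41) = 2.621602
TL = 10 * 2.621602 = 26.22

26.22 dB


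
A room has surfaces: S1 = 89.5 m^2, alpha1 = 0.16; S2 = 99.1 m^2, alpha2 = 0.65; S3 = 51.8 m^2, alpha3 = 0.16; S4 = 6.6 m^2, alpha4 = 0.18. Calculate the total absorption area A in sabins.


Given surfaces:
  Surface 1: 89.5 * 0.16 = 14.32
  Surface 2: 99.1 * 0.65 = 64.415
  Surface 3: 51.8 * 0.16 = 8.288
  Surface 4: 6.6 * 0.18 = 1.188
Formula: A = sum(Si * alpha_i)
A = 14.32 + 64.415 + 8.288 + 1.188
A = 88.21

88.21 sabins


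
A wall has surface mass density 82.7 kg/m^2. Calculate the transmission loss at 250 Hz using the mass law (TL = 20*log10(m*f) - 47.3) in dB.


Given values:
  m = 82.7 kg/m^2, f = 250 Hz
Formula: TL = 20 * log10(m * f) - 47.3
Compute m * f = 82.7 * 250 = 20675.0
Compute log10(20675.0) = 4.315446
Compute 20 * 4.315446 = 86.3089
TL = 86.3089 - 47.3 = 39.01

39.01 dB


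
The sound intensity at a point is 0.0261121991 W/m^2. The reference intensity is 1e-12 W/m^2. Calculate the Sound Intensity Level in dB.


Given values:
  I = 0.0261121991 W/m^2
  I_ref = 1e-12 W/m^2
Formula: SIL = 10 * log10(I / I_ref)
Compute ratio: I / I_ref = 26112199100
Compute log10: log10(26112199100) = 10.416843
Multiply: SIL = 10 * 10.416843 = 104.17

104.17 dB


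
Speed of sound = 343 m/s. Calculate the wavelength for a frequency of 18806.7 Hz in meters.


Given values:
  c = 343 m/s, f = 18806.7 Hz
Formula: lambda = c / f
lambda = 343 / 18806.7
lambda = 0.0182

0.0182 m


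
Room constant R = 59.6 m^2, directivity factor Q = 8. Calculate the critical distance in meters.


Given values:
  R = 59.6 m^2, Q = 8
Formula: d_c = 0.141 * sqrt(Q * R)
Compute Q * R = 8 * 59.6 = 476.8
Compute sqrt(476.8) = 21.8358
d_c = 0.141 * 21.8358 = 3.079

3.079 m


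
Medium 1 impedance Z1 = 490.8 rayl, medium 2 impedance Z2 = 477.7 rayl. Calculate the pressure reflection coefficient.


Given values:
  Z1 = 490.8 rayl, Z2 = 477.7 rayl
Formula: R = (Z2 - Z1) / (Z2 + Z1)
Numerator: Z2 - Z1 = 477.7 - 490.8 = -13.1
Denominator: Z2 + Z1 = 477.7 + 490.8 = 968.5
R = -13.1 / 968.5 = -0.0135

-0.0135


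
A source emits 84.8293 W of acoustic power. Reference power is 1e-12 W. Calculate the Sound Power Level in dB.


Given values:
  W = 84.8293 W
  W_ref = 1e-12 W
Formula: SWL = 10 * log10(W / W_ref)
Compute ratio: W / W_ref = 84829300000000
Compute log10: log10(84829300000000) = 13.928546
Multiply: SWL = 10 * 13.928546 = 139.29

139.29 dB


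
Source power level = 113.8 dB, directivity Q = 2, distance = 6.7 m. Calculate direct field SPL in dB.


Given values:
  Lw = 113.8 dB, Q = 2, r = 6.7 m
Formula: SPL = Lw + 10 * log10(Q / (4 * pi * r^2))
Compute 4 * pi * r^2 = 4 * pi * 6.7^2 = 564.1044
Compute Q / denom = 2 / 564.1044 = 0.00354544
Compute 10 * log10(0.00354544) = -24.5033
SPL = 113.8 + (-24.5033) = 89.3

89.3 dB


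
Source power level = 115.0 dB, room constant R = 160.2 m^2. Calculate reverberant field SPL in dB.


Given values:
  Lw = 115.0 dB, R = 160.2 m^2
Formula: SPL = Lw + 10 * log10(4 / R)
Compute 4 / R = 4 / 160.2 = 0.024969
Compute 10 * log10(0.024969) = -16.026
SPL = 115.0 + (-16.026) = 98.97

98.97 dB


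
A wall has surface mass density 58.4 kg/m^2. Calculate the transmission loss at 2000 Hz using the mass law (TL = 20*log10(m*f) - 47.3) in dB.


Given values:
  m = 58.4 kg/m^2, f = 2000 Hz
Formula: TL = 20 * log10(m * f) - 47.3
Compute m * f = 58.4 * 2000 = 116800.0
Compute log10(116800.0) = 5.067443
Compute 20 * 5.067443 = 101.3489
TL = 101.3489 - 47.3 = 54.05

54.05 dB


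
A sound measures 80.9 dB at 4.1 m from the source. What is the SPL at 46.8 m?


Given values:
  SPL1 = 80.9 dB, r1 = 4.1 m, r2 = 46.8 m
Formula: SPL2 = SPL1 - 20 * log10(r2 / r1)
Compute ratio: r2 / r1 = 46.8 / 4.1 = 11.4146
Compute log10: log10(11.4146) = 1.057461
Compute drop: 20 * 1.057461 = 21.1492
SPL2 = 80.9 - 21.1492 = 59.75

59.75 dB


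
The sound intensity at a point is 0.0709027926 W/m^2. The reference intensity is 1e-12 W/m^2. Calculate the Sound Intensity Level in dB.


Given values:
  I = 0.0709027926 W/m^2
  I_ref = 1e-12 W/m^2
Formula: SIL = 10 * log10(I / I_ref)
Compute ratio: I / I_ref = 70902792600
Compute log10: log10(70902792600) = 10.850663
Multiply: SIL = 10 * 10.850663 = 108.51

108.51 dB


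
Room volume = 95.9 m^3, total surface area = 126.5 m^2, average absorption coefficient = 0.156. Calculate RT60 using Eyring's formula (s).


Given values:
  V = 95.9 m^3, S = 126.5 m^2, alpha = 0.156
Formula: RT60 = 0.161 * V / (-S * ln(1 - alpha))
Compute ln(1 - 0.156) = ln(0.844) = -0.169603
Denominator: -126.5 * -0.169603 = 21.4548
Numerator: 0.161 * 95.9 = 15.4399
RT60 = 15.4399 / 21.4548 = 0.72

0.72 s


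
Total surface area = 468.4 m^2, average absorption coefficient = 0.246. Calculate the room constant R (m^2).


Given values:
  S = 468.4 m^2, alpha = 0.246
Formula: R = S * alpha / (1 - alpha)
Numerator: 468.4 * 0.246 = 115.2264
Denominator: 1 - 0.246 = 0.754
R = 115.2264 / 0.754 = 152.82

152.82 m^2


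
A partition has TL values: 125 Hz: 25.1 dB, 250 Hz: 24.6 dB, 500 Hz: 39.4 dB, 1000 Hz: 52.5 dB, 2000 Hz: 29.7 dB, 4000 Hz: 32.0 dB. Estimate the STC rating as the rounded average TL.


Given TL values at each frequency:
  125 Hz: 25.1 dB
  250 Hz: 24.6 dB
  500 Hz: 39.4 dB
  1000 Hz: 52.5 dB
  2000 Hz: 29.7 dB
  4000 Hz: 32.0 dB
Formula: STC ~ round(average of TL values)
Sum = 25.1 + 24.6 + 39.4 + 52.5 + 29.7 + 32.0 = 203.3
Average = 203.3 / 6 = 33.88
Rounded: 34

34


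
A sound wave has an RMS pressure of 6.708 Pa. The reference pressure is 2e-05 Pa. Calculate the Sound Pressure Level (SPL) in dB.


Given values:
  p = 6.708 Pa
  p_ref = 2e-05 Pa
Formula: SPL = 20 * log10(p / p_ref)
Compute ratio: p / p_ref = 6.708 / 2e-05 = 335400
Compute log10: log10(335400) = 5.525563
Multiply: SPL = 20 * 5.525563 = 110.51

110.51 dB


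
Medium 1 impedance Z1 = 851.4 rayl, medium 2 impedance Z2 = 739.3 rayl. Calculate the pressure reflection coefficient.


Given values:
  Z1 = 851.4 rayl, Z2 = 739.3 rayl
Formula: R = (Z2 - Z1) / (Z2 + Z1)
Numerator: Z2 - Z1 = 739.3 - 851.4 = -112.1
Denominator: Z2 + Z1 = 739.3 + 851.4 = 1590.7
R = -112.1 / 1590.7 = -0.0705

-0.0705


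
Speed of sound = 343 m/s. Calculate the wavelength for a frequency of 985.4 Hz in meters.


Given values:
  c = 343 m/s, f = 985.4 Hz
Formula: lambda = c / f
lambda = 343 / 985.4
lambda = 0.3481

0.3481 m


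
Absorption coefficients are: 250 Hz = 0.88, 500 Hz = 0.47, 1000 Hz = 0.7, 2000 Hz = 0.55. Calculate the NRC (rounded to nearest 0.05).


Given values:
  a_250 = 0.88, a_500 = 0.47
  a_1000 = 0.7, a_2000 = 0.55
Formula: NRC = (a250 + a500 + a1000 + a2000) / 4
Sum = 0.88 + 0.47 + 0.7 + 0.55 = 2.6
NRC = 2.6 / 4 = 0.65
Rounded to nearest 0.05: 0.65

0.65


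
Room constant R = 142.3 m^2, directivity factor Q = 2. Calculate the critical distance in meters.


Given values:
  R = 142.3 m^2, Q = 2
Formula: d_c = 0.141 * sqrt(Q * R)
Compute Q * R = 2 * 142.3 = 284.6
Compute sqrt(284.6) = 16.8701
d_c = 0.141 * 16.8701 = 2.379

2.379 m


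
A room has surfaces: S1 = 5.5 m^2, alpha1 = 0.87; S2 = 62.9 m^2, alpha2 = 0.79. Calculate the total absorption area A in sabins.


Given surfaces:
  Surface 1: 5.5 * 0.87 = 4.785
  Surface 2: 62.9 * 0.79 = 49.691
Formula: A = sum(Si * alpha_i)
A = 4.785 + 49.691
A = 54.48

54.48 sabins


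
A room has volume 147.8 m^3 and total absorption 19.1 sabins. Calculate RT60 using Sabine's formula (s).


Given values:
  V = 147.8 m^3
  A = 19.1 sabins
Formula: RT60 = 0.161 * V / A
Numerator: 0.161 * 147.8 = 23.7958
RT60 = 23.7958 / 19.1 = 1.246

1.246 s


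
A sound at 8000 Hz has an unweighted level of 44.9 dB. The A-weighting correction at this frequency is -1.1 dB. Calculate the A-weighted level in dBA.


Given values:
  SPL = 44.9 dB
  A-weighting at 8000 Hz = -1.1 dB
Formula: L_A = SPL + A_weight
L_A = 44.9 + (-1.1)
L_A = 43.8

43.8 dBA


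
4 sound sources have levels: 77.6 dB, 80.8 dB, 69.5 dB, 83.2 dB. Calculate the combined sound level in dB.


Formula: L_total = 10 * log10( sum(10^(Li/10)) )
  Source 1: 10^(77.6/10) = 57543993.7337
  Source 2: 10^(80.8/10) = 120226443.4617
  Source 3: 10^(69.5/10) = 8912509.3813
  Source 4: 10^(83.2/10) = 208929613.0854
Sum of linear values = 395612559.6621
L_total = 10 * log10(395612559.6621) = 85.97

85.97 dB


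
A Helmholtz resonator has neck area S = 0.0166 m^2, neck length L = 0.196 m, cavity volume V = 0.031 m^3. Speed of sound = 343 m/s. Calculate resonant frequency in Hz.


Given values:
  S = 0.0166 m^2, L = 0.196 m, V = 0.031 m^3, c = 343 m/s
Formula: f = (c / (2*pi)) * sqrt(S / (V * L))
Compute V * L = 0.031 * 0.196 = 0.006076
Compute S / (V * L) = 0.0166 / 0.006076 = 2.7321
Compute sqrt(2.7321) = 1.652907
Compute c / (2*pi) = 343 / 6.283185 = 54.590148
f = 54.590148 * 1.652907 = 90.23

90.23 Hz


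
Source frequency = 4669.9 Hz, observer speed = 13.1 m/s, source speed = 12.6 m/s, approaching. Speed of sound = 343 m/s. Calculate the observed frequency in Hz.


Given values:
  f_s = 4669.9 Hz, v_o = 13.1 m/s, v_s = 12.6 m/s
  Direction: approaching
Formula: f_o = f_s * (c + v_o) / (c - v_s)
Numerator: c + v_o = 343 + 13.1 = 356.1
Denominator: c - v_s = 343 - 12.6 = 330.4
f_o = 4669.9 * 356.1 / 330.4 = 5033.15

5033.15 Hz


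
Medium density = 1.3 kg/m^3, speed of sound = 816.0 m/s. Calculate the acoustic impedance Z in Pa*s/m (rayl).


Given values:
  rho = 1.3 kg/m^3
  c = 816.0 m/s
Formula: Z = rho * c
Z = 1.3 * 816.0
Z = 1060.8

1060.8 rayl


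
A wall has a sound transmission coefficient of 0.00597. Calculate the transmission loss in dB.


Given values:
  tau = 0.00597
Formula: TL = 10 * log10(1 / tau)
Compute 1 / tau = 1 / 0.00597 = 167.5042
Compute log10(167.5042) = 2.224026
TL = 10 * 2.224026 = 22.24

22.24 dB


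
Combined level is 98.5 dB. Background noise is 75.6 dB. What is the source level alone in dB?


Given values:
  L_total = 98.5 dB, L_bg = 75.6 dB
Formula: L_source = 10 * log10(10^(L_total/10) - 10^(L_bg/10))
Convert to linear:
  10^(98.5/10) = 7079457843.8414
  10^(75.6/10) = 36307805.477
Difference: 7079457843.8414 - 36307805.477 = 7043150038.3644
L_source = 10 * log10(7043150038.3644) = 98.48

98.48 dB


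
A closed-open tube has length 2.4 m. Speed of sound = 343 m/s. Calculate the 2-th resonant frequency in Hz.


Given values:
  Tube type: closed-open, L = 2.4 m, c = 343 m/s, n = 2
Formula: f_n = (2n - 1) * c / (4 * L)
Compute 2n - 1 = 2*2 - 1 = 3
Compute 4 * L = 4 * 2.4 = 9.6
f = 3 * 343 / 9.6
f = 107.19

107.19 Hz


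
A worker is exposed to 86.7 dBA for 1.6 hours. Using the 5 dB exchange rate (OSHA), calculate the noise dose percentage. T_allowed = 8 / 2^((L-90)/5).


Given values:
  L = 86.7 dBA, T = 1.6 hours
Formula: T_allowed = 8 / 2^((L - 90) / 5)
Compute exponent: (86.7 - 90) / 5 = -0.66
Compute 2^(-0.66) = 0.632878
T_allowed = 8 / 0.632878 = 12.640667 hours
Dose = (T / T_allowed) * 100
Dose = (1.6 / 12.640667) * 100 = 12.66

12.66 %


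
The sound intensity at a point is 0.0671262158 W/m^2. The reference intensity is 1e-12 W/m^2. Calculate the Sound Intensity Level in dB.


Given values:
  I = 0.0671262158 W/m^2
  I_ref = 1e-12 W/m^2
Formula: SIL = 10 * log10(I / I_ref)
Compute ratio: I / I_ref = 67126215800
Compute log10: log10(67126215800) = 10.826892
Multiply: SIL = 10 * 10.826892 = 108.27

108.27 dB


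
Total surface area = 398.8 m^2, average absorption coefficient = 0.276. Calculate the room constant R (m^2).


Given values:
  S = 398.8 m^2, alpha = 0.276
Formula: R = S * alpha / (1 - alpha)
Numerator: 398.8 * 0.276 = 110.0688
Denominator: 1 - 0.276 = 0.724
R = 110.0688 / 0.724 = 152.03

152.03 m^2


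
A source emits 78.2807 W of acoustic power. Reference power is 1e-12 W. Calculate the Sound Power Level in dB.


Given values:
  W = 78.2807 W
  W_ref = 1e-12 W
Formula: SWL = 10 * log10(W / W_ref)
Compute ratio: W / W_ref = 78280700000000
Compute log10: log10(78280700000000) = 13.893655
Multiply: SWL = 10 * 13.893655 = 138.94

138.94 dB


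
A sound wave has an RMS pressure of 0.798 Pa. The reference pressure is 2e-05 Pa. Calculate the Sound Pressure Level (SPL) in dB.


Given values:
  p = 0.798 Pa
  p_ref = 2e-05 Pa
Formula: SPL = 20 * log10(p / p_ref)
Compute ratio: p / p_ref = 0.798 / 2e-05 = 39900
Compute log10: log10(39900) = 4.600973
Multiply: SPL = 20 * 4.600973 = 92.02

92.02 dB


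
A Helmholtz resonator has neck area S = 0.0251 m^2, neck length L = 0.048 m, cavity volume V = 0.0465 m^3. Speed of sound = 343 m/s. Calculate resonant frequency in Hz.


Given values:
  S = 0.0251 m^2, L = 0.048 m, V = 0.0465 m^3, c = 343 m/s
Formula: f = (c / (2*pi)) * sqrt(S / (V * L))
Compute V * L = 0.0465 * 0.048 = 0.002232
Compute S / (V * L) = 0.0251 / 0.002232 = 11.2455
Compute sqrt(11.2455) = 3.353431
Compute c / (2*pi) = 343 / 6.283185 = 54.590148
f = 54.590148 * 3.353431 = 183.06

183.06 Hz


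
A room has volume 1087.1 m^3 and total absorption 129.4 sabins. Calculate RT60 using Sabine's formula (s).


Given values:
  V = 1087.1 m^3
  A = 129.4 sabins
Formula: RT60 = 0.161 * V / A
Numerator: 0.161 * 1087.1 = 175.0231
RT60 = 175.0231 / 129.4 = 1.353

1.353 s


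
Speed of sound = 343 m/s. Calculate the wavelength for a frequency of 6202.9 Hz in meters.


Given values:
  c = 343 m/s, f = 6202.9 Hz
Formula: lambda = c / f
lambda = 343 / 6202.9
lambda = 0.0553

0.0553 m


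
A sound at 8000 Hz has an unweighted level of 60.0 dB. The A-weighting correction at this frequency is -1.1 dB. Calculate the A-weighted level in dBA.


Given values:
  SPL = 60.0 dB
  A-weighting at 8000 Hz = -1.1 dB
Formula: L_A = SPL + A_weight
L_A = 60.0 + (-1.1)
L_A = 58.9

58.9 dBA


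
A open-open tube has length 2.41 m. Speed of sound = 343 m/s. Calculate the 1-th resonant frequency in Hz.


Given values:
  Tube type: open-open, L = 2.41 m, c = 343 m/s, n = 1
Formula: f_n = n * c / (2 * L)
Compute 2 * L = 2 * 2.41 = 4.82
f = 1 * 343 / 4.82
f = 71.16

71.16 Hz


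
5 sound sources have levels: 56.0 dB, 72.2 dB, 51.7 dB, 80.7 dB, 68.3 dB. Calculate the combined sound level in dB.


Formula: L_total = 10 * log10( sum(10^(Li/10)) )
  Source 1: 10^(56.0/10) = 398107.1706
  Source 2: 10^(72.2/10) = 16595869.0744
  Source 3: 10^(51.7/10) = 147910.8388
  Source 4: 10^(80.7/10) = 117489755.494
  Source 5: 10^(68.3/10) = 6760829.7539
Sum of linear values = 141392472.3317
L_total = 10 * log10(141392472.3317) = 81.5

81.5 dB


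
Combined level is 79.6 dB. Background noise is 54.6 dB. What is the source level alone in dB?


Given values:
  L_total = 79.6 dB, L_bg = 54.6 dB
Formula: L_source = 10 * log10(10^(L_total/10) - 10^(L_bg/10))
Convert to linear:
  10^(79.6/10) = 91201083.9356
  10^(54.6/10) = 288403.1503
Difference: 91201083.9356 - 288403.1503 = 90912680.7853
L_source = 10 * log10(90912680.7853) = 79.59

79.59 dB


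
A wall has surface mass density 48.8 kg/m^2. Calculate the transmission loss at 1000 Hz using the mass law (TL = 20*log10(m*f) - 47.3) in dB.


Given values:
  m = 48.8 kg/m^2, f = 1000 Hz
Formula: TL = 20 * log10(m * f) - 47.3
Compute m * f = 48.8 * 1000 = 48800.0
Compute log10(48800.0) = 4.68842
Compute 20 * 4.68842 = 93.7684
TL = 93.7684 - 47.3 = 46.47

46.47 dB


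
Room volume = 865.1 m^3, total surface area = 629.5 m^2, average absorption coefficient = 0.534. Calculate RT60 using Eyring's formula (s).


Given values:
  V = 865.1 m^3, S = 629.5 m^2, alpha = 0.534
Formula: RT60 = 0.161 * V / (-S * ln(1 - alpha))
Compute ln(1 - 0.534) = ln(0.466) = -0.76357
Denominator: -629.5 * -0.76357 = 480.6673
Numerator: 0.161 * 865.1 = 139.2811
RT60 = 139.2811 / 480.6673 = 0.29

0.29 s


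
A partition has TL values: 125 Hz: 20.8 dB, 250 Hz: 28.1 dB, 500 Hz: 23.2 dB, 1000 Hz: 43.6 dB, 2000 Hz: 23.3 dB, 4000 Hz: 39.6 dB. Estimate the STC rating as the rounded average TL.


Given TL values at each frequency:
  125 Hz: 20.8 dB
  250 Hz: 28.1 dB
  500 Hz: 23.2 dB
  1000 Hz: 43.6 dB
  2000 Hz: 23.3 dB
  4000 Hz: 39.6 dB
Formula: STC ~ round(average of TL values)
Sum = 20.8 + 28.1 + 23.2 + 43.6 + 23.3 + 39.6 = 178.6
Average = 178.6 / 6 = 29.77
Rounded: 30

30


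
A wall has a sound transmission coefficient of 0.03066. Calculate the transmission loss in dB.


Given values:
  tau = 0.03066
Formula: TL = 10 * log10(1 / tau)
Compute 1 / tau = 1 / 0.03066 = 32.6158
Compute log10(32.6158) = 1.513428
TL = 10 * 1.513428 = 15.13

15.13 dB


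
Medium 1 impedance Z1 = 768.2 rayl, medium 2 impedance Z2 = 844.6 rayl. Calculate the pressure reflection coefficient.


Given values:
  Z1 = 768.2 rayl, Z2 = 844.6 rayl
Formula: R = (Z2 - Z1) / (Z2 + Z1)
Numerator: Z2 - Z1 = 844.6 - 768.2 = 76.4
Denominator: Z2 + Z1 = 844.6 + 768.2 = 1612.8
R = 76.4 / 1612.8 = 0.0474

0.0474


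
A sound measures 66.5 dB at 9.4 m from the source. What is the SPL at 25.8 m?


Given values:
  SPL1 = 66.5 dB, r1 = 9.4 m, r2 = 25.8 m
Formula: SPL2 = SPL1 - 20 * log10(r2 / r1)
Compute ratio: r2 / r1 = 25.8 / 9.4 = 2.7447
Compute log10: log10(2.7447) = 0.438495
Compute drop: 20 * 0.438495 = 8.7699
SPL2 = 66.5 - 8.7699 = 57.73

57.73 dB


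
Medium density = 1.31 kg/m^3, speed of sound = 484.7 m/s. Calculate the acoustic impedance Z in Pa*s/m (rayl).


Given values:
  rho = 1.31 kg/m^3
  c = 484.7 m/s
Formula: Z = rho * c
Z = 1.31 * 484.7
Z = 634.96

634.96 rayl


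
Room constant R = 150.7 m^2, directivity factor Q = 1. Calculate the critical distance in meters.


Given values:
  R = 150.7 m^2, Q = 1
Formula: d_c = 0.141 * sqrt(Q * R)
Compute Q * R = 1 * 150.7 = 150.7
Compute sqrt(150.7) = 12.276
d_c = 0.141 * 12.276 = 1.731

1.731 m


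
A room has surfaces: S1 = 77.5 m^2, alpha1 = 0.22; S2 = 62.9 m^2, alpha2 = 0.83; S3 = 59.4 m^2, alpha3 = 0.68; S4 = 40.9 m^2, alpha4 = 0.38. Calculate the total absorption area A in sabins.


Given surfaces:
  Surface 1: 77.5 * 0.22 = 17.05
  Surface 2: 62.9 * 0.83 = 52.207
  Surface 3: 59.4 * 0.68 = 40.392
  Surface 4: 40.9 * 0.38 = 15.542
Formula: A = sum(Si * alpha_i)
A = 17.05 + 52.207 + 40.392 + 15.542
A = 125.19

125.19 sabins


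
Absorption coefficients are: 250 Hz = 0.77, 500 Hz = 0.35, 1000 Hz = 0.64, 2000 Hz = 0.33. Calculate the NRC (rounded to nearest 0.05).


Given values:
  a_250 = 0.77, a_500 = 0.35
  a_1000 = 0.64, a_2000 = 0.33
Formula: NRC = (a250 + a500 + a1000 + a2000) / 4
Sum = 0.77 + 0.35 + 0.64 + 0.33 = 2.09
NRC = 2.09 / 4 = 0.5225
Rounded to nearest 0.05: 0.5

0.5


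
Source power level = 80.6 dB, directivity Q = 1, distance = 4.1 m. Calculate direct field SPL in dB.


Given values:
  Lw = 80.6 dB, Q = 1, r = 4.1 m
Formula: SPL = Lw + 10 * log10(Q / (4 * pi * r^2))
Compute 4 * pi * r^2 = 4 * pi * 4.1^2 = 211.2407
Compute Q / denom = 1 / 211.2407 = 0.00473394
Compute 10 * log10(0.00473394) = -23.2478
SPL = 80.6 + (-23.2478) = 57.35

57.35 dB


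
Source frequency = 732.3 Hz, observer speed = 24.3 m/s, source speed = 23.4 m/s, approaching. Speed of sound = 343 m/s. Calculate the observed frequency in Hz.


Given values:
  f_s = 732.3 Hz, v_o = 24.3 m/s, v_s = 23.4 m/s
  Direction: approaching
Formula: f_o = f_s * (c + v_o) / (c - v_s)
Numerator: c + v_o = 343 + 24.3 = 367.3
Denominator: c - v_s = 343 - 23.4 = 319.6
f_o = 732.3 * 367.3 / 319.6 = 841.6

841.6 Hz


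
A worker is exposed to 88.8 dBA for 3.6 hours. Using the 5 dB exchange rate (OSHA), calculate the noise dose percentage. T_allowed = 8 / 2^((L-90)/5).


Given values:
  L = 88.8 dBA, T = 3.6 hours
Formula: T_allowed = 8 / 2^((L - 90) / 5)
Compute exponent: (88.8 - 90) / 5 = -0.24
Compute 2^(-0.24) = 0.846745
T_allowed = 8 / 0.846745 = 9.447945 hours
Dose = (T / T_allowed) * 100
Dose = (3.6 / 9.447945) * 100 = 38.1

38.1 %


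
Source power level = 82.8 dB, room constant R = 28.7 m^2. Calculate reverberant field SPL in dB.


Given values:
  Lw = 82.8 dB, R = 28.7 m^2
Formula: SPL = Lw + 10 * log10(4 / R)
Compute 4 / R = 4 / 28.7 = 0.139373
Compute 10 * log10(0.139373) = -8.5582
SPL = 82.8 + (-8.5582) = 74.24

74.24 dB


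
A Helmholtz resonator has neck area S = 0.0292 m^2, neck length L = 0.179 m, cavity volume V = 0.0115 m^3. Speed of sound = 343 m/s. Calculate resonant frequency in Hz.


Given values:
  S = 0.0292 m^2, L = 0.179 m, V = 0.0115 m^3, c = 343 m/s
Formula: f = (c / (2*pi)) * sqrt(S / (V * L))
Compute V * L = 0.0115 * 0.179 = 0.0020585
Compute S / (V * L) = 0.0292 / 0.0020585 = 14.1851
Compute sqrt(14.1851) = 3.766311
Compute c / (2*pi) = 343 / 6.283185 = 54.590148
f = 54.590148 * 3.766311 = 205.6

205.6 Hz


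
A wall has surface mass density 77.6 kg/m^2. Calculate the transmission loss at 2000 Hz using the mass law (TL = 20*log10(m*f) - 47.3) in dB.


Given values:
  m = 77.6 kg/m^2, f = 2000 Hz
Formula: TL = 20 * log10(m * f) - 47.3
Compute m * f = 77.6 * 2000 = 155200.0
Compute log10(155200.0) = 5.190892
Compute 20 * 5.190892 = 103.8178
TL = 103.8178 - 47.3 = 56.52

56.52 dB


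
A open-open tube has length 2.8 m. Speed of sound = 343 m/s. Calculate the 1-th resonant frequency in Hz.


Given values:
  Tube type: open-open, L = 2.8 m, c = 343 m/s, n = 1
Formula: f_n = n * c / (2 * L)
Compute 2 * L = 2 * 2.8 = 5.6
f = 1 * 343 / 5.6
f = 61.25

61.25 Hz


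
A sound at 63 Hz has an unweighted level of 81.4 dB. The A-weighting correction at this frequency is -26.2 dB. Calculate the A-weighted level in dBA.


Given values:
  SPL = 81.4 dB
  A-weighting at 63 Hz = -26.2 dB
Formula: L_A = SPL + A_weight
L_A = 81.4 + (-26.2)
L_A = 55.2

55.2 dBA


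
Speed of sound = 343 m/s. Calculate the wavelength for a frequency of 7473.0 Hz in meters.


Given values:
  c = 343 m/s, f = 7473.0 Hz
Formula: lambda = c / f
lambda = 343 / 7473.0
lambda = 0.0459

0.0459 m


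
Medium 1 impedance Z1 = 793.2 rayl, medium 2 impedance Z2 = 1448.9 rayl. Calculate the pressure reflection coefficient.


Given values:
  Z1 = 793.2 rayl, Z2 = 1448.9 rayl
Formula: R = (Z2 - Z1) / (Z2 + Z1)
Numerator: Z2 - Z1 = 1448.9 - 793.2 = 655.7
Denominator: Z2 + Z1 = 1448.9 + 793.2 = 2242.1
R = 655.7 / 2242.1 = 0.2924

0.2924


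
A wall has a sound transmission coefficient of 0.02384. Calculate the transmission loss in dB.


Given values:
  tau = 0.02384
Formula: TL = 10 * log10(1 / tau)
Compute 1 / tau = 1 / 0.02384 = 41.9463
Compute log10(41.9463) = 1.622694
TL = 10 * 1.622694 = 16.23

16.23 dB


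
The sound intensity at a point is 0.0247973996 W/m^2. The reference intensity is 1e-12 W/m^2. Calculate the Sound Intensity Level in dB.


Given values:
  I = 0.0247973996 W/m^2
  I_ref = 1e-12 W/m^2
Formula: SIL = 10 * log10(I / I_ref)
Compute ratio: I / I_ref = 24797399600
Compute log10: log10(24797399600) = 10.394406
Multiply: SIL = 10 * 10.394406 = 103.94

103.94 dB


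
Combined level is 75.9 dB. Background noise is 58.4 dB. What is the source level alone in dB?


Given values:
  L_total = 75.9 dB, L_bg = 58.4 dB
Formula: L_source = 10 * log10(10^(L_total/10) - 10^(L_bg/10))
Convert to linear:
  10^(75.9/10) = 38904514.4994
  10^(58.4/10) = 691830.9709
Difference: 38904514.4994 - 691830.9709 = 38212683.5285
L_source = 10 * log10(38212683.5285) = 75.82

75.82 dB


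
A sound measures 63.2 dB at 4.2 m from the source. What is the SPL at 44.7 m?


Given values:
  SPL1 = 63.2 dB, r1 = 4.2 m, r2 = 44.7 m
Formula: SPL2 = SPL1 - 20 * log10(r2 / r1)
Compute ratio: r2 / r1 = 44.7 / 4.2 = 10.6429
Compute log10: log10(10.6429) = 1.02706
Compute drop: 20 * 1.02706 = 20.5412
SPL2 = 63.2 - 20.5412 = 42.66

42.66 dB


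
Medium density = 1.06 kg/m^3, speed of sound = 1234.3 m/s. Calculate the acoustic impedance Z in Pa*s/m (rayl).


Given values:
  rho = 1.06 kg/m^3
  c = 1234.3 m/s
Formula: Z = rho * c
Z = 1.06 * 1234.3
Z = 1308.36

1308.36 rayl


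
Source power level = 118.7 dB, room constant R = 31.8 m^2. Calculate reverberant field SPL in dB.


Given values:
  Lw = 118.7 dB, R = 31.8 m^2
Formula: SPL = Lw + 10 * log10(4 / R)
Compute 4 / R = 4 / 31.8 = 0.125786
Compute 10 * log10(0.125786) = -9.0037
SPL = 118.7 + (-9.0037) = 109.7

109.7 dB


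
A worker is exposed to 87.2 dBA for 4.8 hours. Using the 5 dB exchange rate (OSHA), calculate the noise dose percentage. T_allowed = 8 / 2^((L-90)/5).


Given values:
  L = 87.2 dBA, T = 4.8 hours
Formula: T_allowed = 8 / 2^((L - 90) / 5)
Compute exponent: (87.2 - 90) / 5 = -0.56
Compute 2^(-0.56) = 0.678302
T_allowed = 8 / 0.678302 = 11.794157 hours
Dose = (T / T_allowed) * 100
Dose = (4.8 / 11.794157) * 100 = 40.7

40.7 %


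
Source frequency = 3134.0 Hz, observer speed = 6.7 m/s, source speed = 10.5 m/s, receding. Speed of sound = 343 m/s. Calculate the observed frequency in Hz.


Given values:
  f_s = 3134.0 Hz, v_o = 6.7 m/s, v_s = 10.5 m/s
  Direction: receding
Formula: f_o = f_s * (c - v_o) / (c + v_s)
Numerator: c - v_o = 343 - 6.7 = 336.3
Denominator: c + v_s = 343 + 10.5 = 353.5
f_o = 3134.0 * 336.3 / 353.5 = 2981.51

2981.51 Hz


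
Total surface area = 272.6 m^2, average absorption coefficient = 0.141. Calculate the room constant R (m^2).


Given values:
  S = 272.6 m^2, alpha = 0.141
Formula: R = S * alpha / (1 - alpha)
Numerator: 272.6 * 0.141 = 38.4366
Denominator: 1 - 0.141 = 0.859
R = 38.4366 / 0.859 = 44.75

44.75 m^2


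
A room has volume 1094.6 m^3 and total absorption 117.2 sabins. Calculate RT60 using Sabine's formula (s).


Given values:
  V = 1094.6 m^3
  A = 117.2 sabins
Formula: RT60 = 0.161 * V / A
Numerator: 0.161 * 1094.6 = 176.2306
RT60 = 176.2306 / 117.2 = 1.504

1.504 s


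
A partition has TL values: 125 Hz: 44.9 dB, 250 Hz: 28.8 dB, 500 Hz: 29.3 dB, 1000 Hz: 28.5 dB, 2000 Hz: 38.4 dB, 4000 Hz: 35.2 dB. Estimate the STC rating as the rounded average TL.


Given TL values at each frequency:
  125 Hz: 44.9 dB
  250 Hz: 28.8 dB
  500 Hz: 29.3 dB
  1000 Hz: 28.5 dB
  2000 Hz: 38.4 dB
  4000 Hz: 35.2 dB
Formula: STC ~ round(average of TL values)
Sum = 44.9 + 28.8 + 29.3 + 28.5 + 38.4 + 35.2 = 205.1
Average = 205.1 / 6 = 34.18
Rounded: 34

34


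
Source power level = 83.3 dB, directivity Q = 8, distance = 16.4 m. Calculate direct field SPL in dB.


Given values:
  Lw = 83.3 dB, Q = 8, r = 16.4 m
Formula: SPL = Lw + 10 * log10(Q / (4 * pi * r^2))
Compute 4 * pi * r^2 = 4 * pi * 16.4^2 = 3379.851
Compute Q / denom = 8 / 3379.851 = 0.00236697
Compute 10 * log10(0.00236697) = -26.2581
SPL = 83.3 + (-26.2581) = 57.04

57.04 dB


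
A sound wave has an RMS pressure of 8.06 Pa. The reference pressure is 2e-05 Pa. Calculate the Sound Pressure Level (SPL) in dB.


Given values:
  p = 8.06 Pa
  p_ref = 2e-05 Pa
Formula: SPL = 20 * log10(p / p_ref)
Compute ratio: p / p_ref = 8.06 / 2e-05 = 403000
Compute log10: log10(403000) = 5.605305
Multiply: SPL = 20 * 5.605305 = 112.11

112.11 dB


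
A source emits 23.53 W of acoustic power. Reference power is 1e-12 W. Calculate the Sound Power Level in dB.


Given values:
  W = 23.53 W
  W_ref = 1e-12 W
Formula: SWL = 10 * log10(W / W_ref)
Compute ratio: W / W_ref = 23530000000000
Compute log10: log10(23530000000000) = 13.371622
Multiply: SWL = 10 * 13.371622 = 133.72

133.72 dB


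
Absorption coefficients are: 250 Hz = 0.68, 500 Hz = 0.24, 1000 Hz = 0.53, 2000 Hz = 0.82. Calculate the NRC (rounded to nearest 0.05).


Given values:
  a_250 = 0.68, a_500 = 0.24
  a_1000 = 0.53, a_2000 = 0.82
Formula: NRC = (a250 + a500 + a1000 + a2000) / 4
Sum = 0.68 + 0.24 + 0.53 + 0.82 = 2.27
NRC = 2.27 / 4 = 0.5675
Rounded to nearest 0.05: 0.55

0.55


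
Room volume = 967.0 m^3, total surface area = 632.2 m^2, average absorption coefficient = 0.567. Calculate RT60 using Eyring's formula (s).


Given values:
  V = 967.0 m^3, S = 632.2 m^2, alpha = 0.567
Formula: RT60 = 0.161 * V / (-S * ln(1 - alpha))
Compute ln(1 - 0.567) = ln(0.433) = -0.837018
Denominator: -632.2 * -0.837018 = 529.1628
Numerator: 0.161 * 967.0 = 155.687
RT60 = 155.687 / 529.1628 = 0.294

0.294 s


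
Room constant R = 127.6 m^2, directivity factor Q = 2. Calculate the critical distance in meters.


Given values:
  R = 127.6 m^2, Q = 2
Formula: d_c = 0.141 * sqrt(Q * R)
Compute Q * R = 2 * 127.6 = 255.2
Compute sqrt(255.2) = 15.975
d_c = 0.141 * 15.975 = 2.252

2.252 m


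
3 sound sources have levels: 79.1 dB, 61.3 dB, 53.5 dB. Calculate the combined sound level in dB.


Formula: L_total = 10 * log10( sum(10^(Li/10)) )
  Source 1: 10^(79.1/10) = 81283051.6164
  Source 2: 10^(61.3/10) = 1348962.8826
  Source 3: 10^(53.5/10) = 223872.1139
Sum of linear values = 82855886.6129
L_total = 10 * log10(82855886.6129) = 79.18

79.18 dB


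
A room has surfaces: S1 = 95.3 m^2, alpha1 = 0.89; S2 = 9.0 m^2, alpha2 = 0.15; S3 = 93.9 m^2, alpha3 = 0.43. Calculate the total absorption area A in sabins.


Given surfaces:
  Surface 1: 95.3 * 0.89 = 84.817
  Surface 2: 9.0 * 0.15 = 1.35
  Surface 3: 93.9 * 0.43 = 40.377
Formula: A = sum(Si * alpha_i)
A = 84.817 + 1.35 + 40.377
A = 126.54

126.54 sabins


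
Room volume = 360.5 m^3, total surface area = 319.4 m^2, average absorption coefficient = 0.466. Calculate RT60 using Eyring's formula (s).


Given values:
  V = 360.5 m^3, S = 319.4 m^2, alpha = 0.466
Formula: RT60 = 0.161 * V / (-S * ln(1 - alpha))
Compute ln(1 - 0.466) = ln(0.534) = -0.627359
Denominator: -319.4 * -0.627359 = 200.3785
Numerator: 0.161 * 360.5 = 58.0405
RT60 = 58.0405 / 200.3785 = 0.29

0.29 s


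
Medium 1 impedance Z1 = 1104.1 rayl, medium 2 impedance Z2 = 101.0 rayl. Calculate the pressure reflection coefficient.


Given values:
  Z1 = 1104.1 rayl, Z2 = 101.0 rayl
Formula: R = (Z2 - Z1) / (Z2 + Z1)
Numerator: Z2 - Z1 = 101.0 - 1104.1 = -1003.1
Denominator: Z2 + Z1 = 101.0 + 1104.1 = 1205.1
R = -1003.1 / 1205.1 = -0.8324

-0.8324


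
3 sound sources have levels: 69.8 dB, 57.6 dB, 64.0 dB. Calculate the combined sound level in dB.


Formula: L_total = 10 * log10( sum(10^(Li/10)) )
  Source 1: 10^(69.8/10) = 9549925.8602
  Source 2: 10^(57.6/10) = 575439.9373
  Source 3: 10^(64.0/10) = 2511886.4315
Sum of linear values = 12637252.229
L_total = 10 * log10(12637252.229) = 71.02

71.02 dB


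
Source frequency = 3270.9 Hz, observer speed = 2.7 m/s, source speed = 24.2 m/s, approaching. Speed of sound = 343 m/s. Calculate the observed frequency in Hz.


Given values:
  f_s = 3270.9 Hz, v_o = 2.7 m/s, v_s = 24.2 m/s
  Direction: approaching
Formula: f_o = f_s * (c + v_o) / (c - v_s)
Numerator: c + v_o = 343 + 2.7 = 345.7
Denominator: c - v_s = 343 - 24.2 = 318.8
f_o = 3270.9 * 345.7 / 318.8 = 3546.9

3546.9 Hz


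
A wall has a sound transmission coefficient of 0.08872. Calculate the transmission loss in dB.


Given values:
  tau = 0.08872
Formula: TL = 10 * log10(1 / tau)
Compute 1 / tau = 1 / 0.08872 = 11.2714
Compute log10(11.2714) = 1.051978
TL = 10 * 1.051978 = 10.52

10.52 dB


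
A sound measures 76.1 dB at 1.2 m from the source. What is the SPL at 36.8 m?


Given values:
  SPL1 = 76.1 dB, r1 = 1.2 m, r2 = 36.8 m
Formula: SPL2 = SPL1 - 20 * log10(r2 / r1)
Compute ratio: r2 / r1 = 36.8 / 1.2 = 30.6667
Compute log10: log10(30.6667) = 1.486667
Compute drop: 20 * 1.486667 = 29.7333
SPL2 = 76.1 - 29.7333 = 46.37

46.37 dB


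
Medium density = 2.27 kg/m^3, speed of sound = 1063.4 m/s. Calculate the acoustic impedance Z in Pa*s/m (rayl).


Given values:
  rho = 2.27 kg/m^3
  c = 1063.4 m/s
Formula: Z = rho * c
Z = 2.27 * 1063.4
Z = 2413.92

2413.92 rayl


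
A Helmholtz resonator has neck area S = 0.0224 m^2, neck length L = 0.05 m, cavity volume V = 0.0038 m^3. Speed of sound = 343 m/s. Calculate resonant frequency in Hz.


Given values:
  S = 0.0224 m^2, L = 0.05 m, V = 0.0038 m^3, c = 343 m/s
Formula: f = (c / (2*pi)) * sqrt(S / (V * L))
Compute V * L = 0.0038 * 0.05 = 0.00019
Compute S / (V * L) = 0.0224 / 0.00019 = 117.8947
Compute sqrt(117.8947) = 10.857933
Compute c / (2*pi) = 343 / 6.283185 = 54.590148
f = 54.590148 * 10.857933 = 592.74

592.74 Hz


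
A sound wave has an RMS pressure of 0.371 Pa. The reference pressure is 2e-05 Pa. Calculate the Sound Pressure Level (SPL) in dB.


Given values:
  p = 0.371 Pa
  p_ref = 2e-05 Pa
Formula: SPL = 20 * log10(p / p_ref)
Compute ratio: p / p_ref = 0.371 / 2e-05 = 18550
Compute log10: log10(18550) = 4.268344
Multiply: SPL = 20 * 4.268344 = 85.37

85.37 dB


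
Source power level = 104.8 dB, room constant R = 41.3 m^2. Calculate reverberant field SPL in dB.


Given values:
  Lw = 104.8 dB, R = 41.3 m^2
Formula: SPL = Lw + 10 * log10(4 / R)
Compute 4 / R = 4 / 41.3 = 0.096852
Compute 10 * log10(0.096852) = -10.1389
SPL = 104.8 + (-10.1389) = 94.66

94.66 dB


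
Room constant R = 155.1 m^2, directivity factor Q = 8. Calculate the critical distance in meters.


Given values:
  R = 155.1 m^2, Q = 8
Formula: d_c = 0.141 * sqrt(Q * R)
Compute Q * R = 8 * 155.1 = 1240.8
Compute sqrt(1240.8) = 35.225
d_c = 0.141 * 35.225 = 4.967

4.967 m


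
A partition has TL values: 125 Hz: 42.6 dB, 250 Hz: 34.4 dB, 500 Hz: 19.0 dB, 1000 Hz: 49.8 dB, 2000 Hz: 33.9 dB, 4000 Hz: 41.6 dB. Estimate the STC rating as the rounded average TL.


Given TL values at each frequency:
  125 Hz: 42.6 dB
  250 Hz: 34.4 dB
  500 Hz: 19.0 dB
  1000 Hz: 49.8 dB
  2000 Hz: 33.9 dB
  4000 Hz: 41.6 dB
Formula: STC ~ round(average of TL values)
Sum = 42.6 + 34.4 + 19.0 + 49.8 + 33.9 + 41.6 = 221.3
Average = 221.3 / 6 = 36.88
Rounded: 37

37


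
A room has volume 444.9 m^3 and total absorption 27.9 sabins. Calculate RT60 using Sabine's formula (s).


Given values:
  V = 444.9 m^3
  A = 27.9 sabins
Formula: RT60 = 0.161 * V / A
Numerator: 0.161 * 444.9 = 71.6289
RT60 = 71.6289 / 27.9 = 2.567

2.567 s


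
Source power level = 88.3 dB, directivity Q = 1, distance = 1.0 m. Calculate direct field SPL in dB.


Given values:
  Lw = 88.3 dB, Q = 1, r = 1.0 m
Formula: SPL = Lw + 10 * log10(Q / (4 * pi * r^2))
Compute 4 * pi * r^2 = 4 * pi * 1.0^2 = 12.5664
Compute Q / denom = 1 / 12.5664 = 0.07957729
Compute 10 * log10(0.07957729) = -10.9921
SPL = 88.3 + (-10.9921) = 77.31

77.31 dB


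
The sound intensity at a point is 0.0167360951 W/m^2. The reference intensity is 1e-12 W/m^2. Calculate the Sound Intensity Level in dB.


Given values:
  I = 0.0167360951 W/m^2
  I_ref = 1e-12 W/m^2
Formula: SIL = 10 * log10(I / I_ref)
Compute ratio: I / I_ref = 16736095100
Compute log10: log10(16736095100) = 10.223654
Multiply: SIL = 10 * 10.223654 = 102.24

102.24 dB


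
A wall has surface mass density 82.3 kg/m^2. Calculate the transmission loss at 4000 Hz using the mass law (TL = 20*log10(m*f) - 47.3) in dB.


Given values:
  m = 82.3 kg/m^2, f = 4000 Hz
Formula: TL = 20 * log10(m * f) - 47.3
Compute m * f = 82.3 * 4000 = 329200.0
Compute log10(329200.0) = 5.51746
Compute 20 * 5.51746 = 110.3492
TL = 110.3492 - 47.3 = 63.05

63.05 dB


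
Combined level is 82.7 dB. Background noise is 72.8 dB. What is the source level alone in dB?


Given values:
  L_total = 82.7 dB, L_bg = 72.8 dB
Formula: L_source = 10 * log10(10^(L_total/10) - 10^(L_bg/10))
Convert to linear:
  10^(82.7/10) = 186208713.6663
  10^(72.8/10) = 19054607.1796
Difference: 186208713.6663 - 19054607.1796 = 167154106.4867
L_source = 10 * log10(167154106.4867) = 82.23

82.23 dB
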